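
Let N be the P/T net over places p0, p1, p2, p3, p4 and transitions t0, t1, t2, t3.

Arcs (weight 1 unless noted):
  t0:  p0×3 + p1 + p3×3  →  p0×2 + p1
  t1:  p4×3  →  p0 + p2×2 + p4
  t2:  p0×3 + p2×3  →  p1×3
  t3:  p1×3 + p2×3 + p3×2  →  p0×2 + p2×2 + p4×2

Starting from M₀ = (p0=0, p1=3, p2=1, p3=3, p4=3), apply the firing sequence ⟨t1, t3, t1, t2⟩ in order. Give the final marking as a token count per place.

step 1: fire t1:  (p0=0, p1=3, p2=1, p3=3, p4=3) → (p0=1, p1=3, p2=3, p3=3, p4=1)
step 2: fire t3:  (p0=1, p1=3, p2=3, p3=3, p4=1) → (p0=3, p1=0, p2=2, p3=1, p4=3)
step 3: fire t1:  (p0=3, p1=0, p2=2, p3=1, p4=3) → (p0=4, p1=0, p2=4, p3=1, p4=1)
step 4: fire t2:  (p0=4, p1=0, p2=4, p3=1, p4=1) → (p0=1, p1=3, p2=1, p3=1, p4=1)

(p0=1, p1=3, p2=1, p3=1, p4=1)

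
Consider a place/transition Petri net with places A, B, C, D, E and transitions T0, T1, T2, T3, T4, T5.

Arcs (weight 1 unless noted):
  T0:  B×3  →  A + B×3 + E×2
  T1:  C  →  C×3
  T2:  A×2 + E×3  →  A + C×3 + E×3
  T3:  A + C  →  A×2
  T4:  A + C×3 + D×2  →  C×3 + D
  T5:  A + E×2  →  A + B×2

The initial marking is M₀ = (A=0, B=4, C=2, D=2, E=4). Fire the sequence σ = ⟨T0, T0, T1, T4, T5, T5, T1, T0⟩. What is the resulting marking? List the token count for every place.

(A=2, B=8, C=6, D=1, E=6)

step 1: fire T0:  (A=0, B=4, C=2, D=2, E=4) → (A=1, B=4, C=2, D=2, E=6)
step 2: fire T0:  (A=1, B=4, C=2, D=2, E=6) → (A=2, B=4, C=2, D=2, E=8)
step 3: fire T1:  (A=2, B=4, C=2, D=2, E=8) → (A=2, B=4, C=4, D=2, E=8)
step 4: fire T4:  (A=2, B=4, C=4, D=2, E=8) → (A=1, B=4, C=4, D=1, E=8)
step 5: fire T5:  (A=1, B=4, C=4, D=1, E=8) → (A=1, B=6, C=4, D=1, E=6)
step 6: fire T5:  (A=1, B=6, C=4, D=1, E=6) → (A=1, B=8, C=4, D=1, E=4)
step 7: fire T1:  (A=1, B=8, C=4, D=1, E=4) → (A=1, B=8, C=6, D=1, E=4)
step 8: fire T0:  (A=1, B=8, C=6, D=1, E=4) → (A=2, B=8, C=6, D=1, E=6)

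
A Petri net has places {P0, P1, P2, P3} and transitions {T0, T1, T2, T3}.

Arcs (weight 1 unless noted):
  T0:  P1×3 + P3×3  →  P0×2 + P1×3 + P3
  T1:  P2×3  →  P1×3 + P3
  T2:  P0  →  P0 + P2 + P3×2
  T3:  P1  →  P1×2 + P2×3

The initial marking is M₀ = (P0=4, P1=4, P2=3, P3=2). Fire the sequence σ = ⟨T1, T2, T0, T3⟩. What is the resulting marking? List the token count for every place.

(P0=6, P1=8, P2=4, P3=3)

step 1: fire T1:  (P0=4, P1=4, P2=3, P3=2) → (P0=4, P1=7, P2=0, P3=3)
step 2: fire T2:  (P0=4, P1=7, P2=0, P3=3) → (P0=4, P1=7, P2=1, P3=5)
step 3: fire T0:  (P0=4, P1=7, P2=1, P3=5) → (P0=6, P1=7, P2=1, P3=3)
step 4: fire T3:  (P0=6, P1=7, P2=1, P3=3) → (P0=6, P1=8, P2=4, P3=3)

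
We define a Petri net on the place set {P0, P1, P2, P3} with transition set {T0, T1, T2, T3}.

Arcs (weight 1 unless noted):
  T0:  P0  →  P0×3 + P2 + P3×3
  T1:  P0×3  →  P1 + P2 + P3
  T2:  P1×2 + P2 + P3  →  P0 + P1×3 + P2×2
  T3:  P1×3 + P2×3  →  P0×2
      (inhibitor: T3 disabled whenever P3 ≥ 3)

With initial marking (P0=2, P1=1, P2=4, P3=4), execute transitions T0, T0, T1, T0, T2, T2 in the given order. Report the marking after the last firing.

step 1: fire T0:  (P0=2, P1=1, P2=4, P3=4) → (P0=4, P1=1, P2=5, P3=7)
step 2: fire T0:  (P0=4, P1=1, P2=5, P3=7) → (P0=6, P1=1, P2=6, P3=10)
step 3: fire T1:  (P0=6, P1=1, P2=6, P3=10) → (P0=3, P1=2, P2=7, P3=11)
step 4: fire T0:  (P0=3, P1=2, P2=7, P3=11) → (P0=5, P1=2, P2=8, P3=14)
step 5: fire T2:  (P0=5, P1=2, P2=8, P3=14) → (P0=6, P1=3, P2=9, P3=13)
step 6: fire T2:  (P0=6, P1=3, P2=9, P3=13) → (P0=7, P1=4, P2=10, P3=12)

(P0=7, P1=4, P2=10, P3=12)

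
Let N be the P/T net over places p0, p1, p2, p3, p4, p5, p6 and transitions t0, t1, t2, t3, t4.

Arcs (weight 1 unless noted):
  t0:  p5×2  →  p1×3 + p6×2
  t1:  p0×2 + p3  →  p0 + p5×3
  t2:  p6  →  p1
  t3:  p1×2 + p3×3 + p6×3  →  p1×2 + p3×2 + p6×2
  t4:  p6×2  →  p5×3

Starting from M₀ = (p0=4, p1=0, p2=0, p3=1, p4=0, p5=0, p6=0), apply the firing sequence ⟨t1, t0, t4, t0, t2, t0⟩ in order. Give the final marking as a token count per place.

step 1: fire t1:  (p0=4, p1=0, p2=0, p3=1, p4=0, p5=0, p6=0) → (p0=3, p1=0, p2=0, p3=0, p4=0, p5=3, p6=0)
step 2: fire t0:  (p0=3, p1=0, p2=0, p3=0, p4=0, p5=3, p6=0) → (p0=3, p1=3, p2=0, p3=0, p4=0, p5=1, p6=2)
step 3: fire t4:  (p0=3, p1=3, p2=0, p3=0, p4=0, p5=1, p6=2) → (p0=3, p1=3, p2=0, p3=0, p4=0, p5=4, p6=0)
step 4: fire t0:  (p0=3, p1=3, p2=0, p3=0, p4=0, p5=4, p6=0) → (p0=3, p1=6, p2=0, p3=0, p4=0, p5=2, p6=2)
step 5: fire t2:  (p0=3, p1=6, p2=0, p3=0, p4=0, p5=2, p6=2) → (p0=3, p1=7, p2=0, p3=0, p4=0, p5=2, p6=1)
step 6: fire t0:  (p0=3, p1=7, p2=0, p3=0, p4=0, p5=2, p6=1) → (p0=3, p1=10, p2=0, p3=0, p4=0, p5=0, p6=3)

(p0=3, p1=10, p2=0, p3=0, p4=0, p5=0, p6=3)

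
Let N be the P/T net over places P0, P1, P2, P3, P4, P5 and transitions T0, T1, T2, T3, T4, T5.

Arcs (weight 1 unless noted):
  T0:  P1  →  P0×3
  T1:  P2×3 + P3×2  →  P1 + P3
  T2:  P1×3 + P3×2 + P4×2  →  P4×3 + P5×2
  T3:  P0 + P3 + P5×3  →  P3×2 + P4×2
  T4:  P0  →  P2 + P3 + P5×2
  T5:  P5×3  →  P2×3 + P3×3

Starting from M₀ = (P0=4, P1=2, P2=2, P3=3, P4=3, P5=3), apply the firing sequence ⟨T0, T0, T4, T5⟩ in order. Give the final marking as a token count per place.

(P0=9, P1=0, P2=6, P3=7, P4=3, P5=2)

step 1: fire T0:  (P0=4, P1=2, P2=2, P3=3, P4=3, P5=3) → (P0=7, P1=1, P2=2, P3=3, P4=3, P5=3)
step 2: fire T0:  (P0=7, P1=1, P2=2, P3=3, P4=3, P5=3) → (P0=10, P1=0, P2=2, P3=3, P4=3, P5=3)
step 3: fire T4:  (P0=10, P1=0, P2=2, P3=3, P4=3, P5=3) → (P0=9, P1=0, P2=3, P3=4, P4=3, P5=5)
step 4: fire T5:  (P0=9, P1=0, P2=3, P3=4, P4=3, P5=5) → (P0=9, P1=0, P2=6, P3=7, P4=3, P5=2)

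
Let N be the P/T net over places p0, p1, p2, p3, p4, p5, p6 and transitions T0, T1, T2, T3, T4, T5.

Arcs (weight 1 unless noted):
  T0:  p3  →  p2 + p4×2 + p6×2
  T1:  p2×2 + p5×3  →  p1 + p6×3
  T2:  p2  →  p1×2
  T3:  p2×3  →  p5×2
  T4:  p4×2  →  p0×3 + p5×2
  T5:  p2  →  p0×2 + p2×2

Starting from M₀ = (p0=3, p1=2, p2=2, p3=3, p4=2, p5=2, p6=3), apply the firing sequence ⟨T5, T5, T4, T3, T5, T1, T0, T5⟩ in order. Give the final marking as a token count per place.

step 1: fire T5:  (p0=3, p1=2, p2=2, p3=3, p4=2, p5=2, p6=3) → (p0=5, p1=2, p2=3, p3=3, p4=2, p5=2, p6=3)
step 2: fire T5:  (p0=5, p1=2, p2=3, p3=3, p4=2, p5=2, p6=3) → (p0=7, p1=2, p2=4, p3=3, p4=2, p5=2, p6=3)
step 3: fire T4:  (p0=7, p1=2, p2=4, p3=3, p4=2, p5=2, p6=3) → (p0=10, p1=2, p2=4, p3=3, p4=0, p5=4, p6=3)
step 4: fire T3:  (p0=10, p1=2, p2=4, p3=3, p4=0, p5=4, p6=3) → (p0=10, p1=2, p2=1, p3=3, p4=0, p5=6, p6=3)
step 5: fire T5:  (p0=10, p1=2, p2=1, p3=3, p4=0, p5=6, p6=3) → (p0=12, p1=2, p2=2, p3=3, p4=0, p5=6, p6=3)
step 6: fire T1:  (p0=12, p1=2, p2=2, p3=3, p4=0, p5=6, p6=3) → (p0=12, p1=3, p2=0, p3=3, p4=0, p5=3, p6=6)
step 7: fire T0:  (p0=12, p1=3, p2=0, p3=3, p4=0, p5=3, p6=6) → (p0=12, p1=3, p2=1, p3=2, p4=2, p5=3, p6=8)
step 8: fire T5:  (p0=12, p1=3, p2=1, p3=2, p4=2, p5=3, p6=8) → (p0=14, p1=3, p2=2, p3=2, p4=2, p5=3, p6=8)

(p0=14, p1=3, p2=2, p3=2, p4=2, p5=3, p6=8)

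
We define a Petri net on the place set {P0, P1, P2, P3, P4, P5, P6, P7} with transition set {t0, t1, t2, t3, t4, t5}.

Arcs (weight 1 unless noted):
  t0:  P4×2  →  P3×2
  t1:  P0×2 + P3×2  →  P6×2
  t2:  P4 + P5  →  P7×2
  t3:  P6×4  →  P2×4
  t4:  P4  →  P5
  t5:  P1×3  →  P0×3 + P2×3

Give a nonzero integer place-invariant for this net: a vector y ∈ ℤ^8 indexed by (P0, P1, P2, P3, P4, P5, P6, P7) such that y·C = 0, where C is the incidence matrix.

y = (P0:1, P1:2, P2:1, P3:0, P4:0, P5:0, P6:1, P7:0)

Incidence matrix C (rows=places, cols=transitions):
       t0   t1   t2   t3   t4   t5
   P0   0   -2    0    0    0    3
   P1   0    0    0    0    0   -3
   P2   0    0    0    4    0    3
   P3   2   -2    0    0    0    0
   P4  -2    0   -1    0   -1    0
   P5   0    0   -1    0    1    0
   P6   0    2    0   -4    0    0
   P7   0    0    2    0    0    0

Candidate y = [1, 2, 1, 0, 0, 0, 1, 0]; check y·C column-wise:
  col t0: 1·0 + 2·0 + 1·0 + 0·2 + 0·-2 + 1·0 = 0
  col t1: 1·-2 + 2·0 + 1·0 + 0·-2 + 1·2 = 0
  col t2: 1·0 + 2·0 + 1·0 + 0·-1 + 0·-1 + 1·0 + 0·2 = 0
  col t3: 1·0 + 2·0 + 1·4 + 1·-4 = 0
  col t4: 1·0 + 2·0 + 1·0 + 0·-1 + 0·1 + 1·0 = 0
  col t5: 1·3 + 2·-3 + 1·3 + 1·0 = 0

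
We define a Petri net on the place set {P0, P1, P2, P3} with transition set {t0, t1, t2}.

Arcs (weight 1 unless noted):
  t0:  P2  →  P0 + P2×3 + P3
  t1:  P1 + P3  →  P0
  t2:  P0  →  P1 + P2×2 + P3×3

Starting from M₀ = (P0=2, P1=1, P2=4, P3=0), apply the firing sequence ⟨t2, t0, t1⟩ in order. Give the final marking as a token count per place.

step 1: fire t2:  (P0=2, P1=1, P2=4, P3=0) → (P0=1, P1=2, P2=6, P3=3)
step 2: fire t0:  (P0=1, P1=2, P2=6, P3=3) → (P0=2, P1=2, P2=8, P3=4)
step 3: fire t1:  (P0=2, P1=2, P2=8, P3=4) → (P0=3, P1=1, P2=8, P3=3)

(P0=3, P1=1, P2=8, P3=3)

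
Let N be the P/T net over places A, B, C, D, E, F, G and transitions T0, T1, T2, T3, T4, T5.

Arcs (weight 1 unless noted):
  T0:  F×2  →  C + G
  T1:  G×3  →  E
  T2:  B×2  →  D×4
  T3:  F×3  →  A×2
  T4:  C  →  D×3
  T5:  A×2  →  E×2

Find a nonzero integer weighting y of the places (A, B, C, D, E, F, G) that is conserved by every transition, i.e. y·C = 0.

Incidence matrix C (rows=places, cols=transitions):
       T0   T1   T2   T3   T4   T5
    A   0    0    0    2    0   -2
    B   0    0   -2    0    0    0
    C   1    0    0    0   -1    0
    D   0    0    4    0    3    0
    E   0    1    0    0    0    2
    F  -2    0    0   -3    0    0
    G   1   -3    0    0    0    0

Candidate y = [3, 2, 3, 1, 3, 2, 1]; check y·C column-wise:
  col T0: 3·0 + 2·0 + 3·1 + 1·0 + 3·0 + 2·-2 + 1·1 = 0
  col T1: 3·0 + 2·0 + 3·0 + 1·0 + 3·1 + 2·0 + 1·-3 = 0
  col T2: 3·0 + 2·-2 + 3·0 + 1·4 + 3·0 + 2·0 + 1·0 = 0
  col T3: 3·2 + 2·0 + 3·0 + 1·0 + 3·0 + 2·-3 + 1·0 = 0
  col T4: 3·0 + 2·0 + 3·-1 + 1·3 + 3·0 + 2·0 + 1·0 = 0
  col T5: 3·-2 + 2·0 + 3·0 + 1·0 + 3·2 + 2·0 + 1·0 = 0

y = (A:3, B:2, C:3, D:1, E:3, F:2, G:1)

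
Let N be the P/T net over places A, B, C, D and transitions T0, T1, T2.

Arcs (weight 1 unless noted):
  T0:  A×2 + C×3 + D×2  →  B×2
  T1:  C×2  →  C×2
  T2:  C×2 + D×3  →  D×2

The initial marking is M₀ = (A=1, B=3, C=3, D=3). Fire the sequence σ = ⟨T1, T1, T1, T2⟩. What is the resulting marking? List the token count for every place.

step 1: fire T1:  (A=1, B=3, C=3, D=3) → (A=1, B=3, C=3, D=3)
step 2: fire T1:  (A=1, B=3, C=3, D=3) → (A=1, B=3, C=3, D=3)
step 3: fire T1:  (A=1, B=3, C=3, D=3) → (A=1, B=3, C=3, D=3)
step 4: fire T2:  (A=1, B=3, C=3, D=3) → (A=1, B=3, C=1, D=2)

(A=1, B=3, C=1, D=2)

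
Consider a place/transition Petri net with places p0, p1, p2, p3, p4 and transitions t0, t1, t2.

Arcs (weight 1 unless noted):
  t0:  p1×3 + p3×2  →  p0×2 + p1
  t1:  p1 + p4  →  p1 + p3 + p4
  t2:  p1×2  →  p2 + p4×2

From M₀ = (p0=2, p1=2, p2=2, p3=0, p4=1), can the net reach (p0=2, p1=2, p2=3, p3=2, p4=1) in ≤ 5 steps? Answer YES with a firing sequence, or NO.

depth 0: 1 marking
depth 1: 3 markings reached so far
depth 2: 5 markings reached so far
depth 3: 7 markings reached so far
depth 4: 9 markings reached so far
depth 5: 11 markings reached so far
target is not among the 11 markings reachable within 5 steps

NO — not reachable within 5 firings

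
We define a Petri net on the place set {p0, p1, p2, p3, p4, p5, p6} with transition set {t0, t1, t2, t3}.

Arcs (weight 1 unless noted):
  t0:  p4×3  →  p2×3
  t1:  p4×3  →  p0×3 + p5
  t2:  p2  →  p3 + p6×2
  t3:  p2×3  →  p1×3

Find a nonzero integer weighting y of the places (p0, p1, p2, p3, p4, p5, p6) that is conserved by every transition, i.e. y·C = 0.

Incidence matrix C (rows=places, cols=transitions):
       t0   t1   t2   t3
   p0   0    3    0    0
   p1   0    0    0    3
   p2   3    0   -1   -3
   p3   0    0    1    0
   p4  -3   -3    0    0
   p5   0    1    0    0
   p6   0    0    2    0

Candidate y = [1, 1, 1, 1, 1, 0, 0]; check y·C column-wise:
  col t0: 1·0 + 1·0 + 1·3 + 1·0 + 1·-3 = 0
  col t1: 1·3 + 1·0 + 1·0 + 1·0 + 1·-3 + 0·1 = 0
  col t2: 1·0 + 1·0 + 1·-1 + 1·1 + 1·0 + 0·2 = 0
  col t3: 1·0 + 1·3 + 1·-3 + 1·0 + 1·0 = 0

y = (p0:1, p1:1, p2:1, p3:1, p4:1, p5:0, p6:0)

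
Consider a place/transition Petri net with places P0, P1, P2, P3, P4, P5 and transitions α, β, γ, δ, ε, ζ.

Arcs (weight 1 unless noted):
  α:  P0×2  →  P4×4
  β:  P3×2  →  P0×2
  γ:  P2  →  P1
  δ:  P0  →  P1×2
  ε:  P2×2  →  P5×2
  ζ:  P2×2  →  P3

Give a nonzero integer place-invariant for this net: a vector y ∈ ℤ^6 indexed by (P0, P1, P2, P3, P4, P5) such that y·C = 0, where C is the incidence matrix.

y = (P0:2, P1:1, P2:1, P3:2, P4:1, P5:1)

Incidence matrix C (rows=places, cols=transitions):
        α    β    γ    δ    ε    ζ
   P0  -2    2    0   -1    0    0
   P1   0    0    1    2    0    0
   P2   0    0   -1    0   -2   -2
   P3   0   -2    0    0    0    1
   P4   4    0    0    0    0    0
   P5   0    0    0    0    2    0

Candidate y = [2, 1, 1, 2, 1, 1]; check y·C column-wise:
  col α: 2·-2 + 1·0 + 1·0 + 2·0 + 1·4 + 1·0 = 0
  col β: 2·2 + 1·0 + 1·0 + 2·-2 + 1·0 + 1·0 = 0
  col γ: 2·0 + 1·1 + 1·-1 + 2·0 + 1·0 + 1·0 = 0
  col δ: 2·-1 + 1·2 + 1·0 + 2·0 + 1·0 + 1·0 = 0
  col ε: 2·0 + 1·0 + 1·-2 + 2·0 + 1·0 + 1·2 = 0
  col ζ: 2·0 + 1·0 + 1·-2 + 2·1 + 1·0 + 1·0 = 0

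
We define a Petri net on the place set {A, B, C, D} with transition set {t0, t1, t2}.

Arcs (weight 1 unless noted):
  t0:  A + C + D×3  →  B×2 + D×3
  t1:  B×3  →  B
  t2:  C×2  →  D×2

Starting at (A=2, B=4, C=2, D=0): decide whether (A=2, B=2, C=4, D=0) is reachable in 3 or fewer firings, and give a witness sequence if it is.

depth 0: 1 marking
depth 1: 3 markings reached so far
depth 2: 4 markings reached so far
depth 3: 4 markings reached so far
(frontier empty at depth 3; search complete)
target is not among the 4 markings reachable within 3 steps

NO — not reachable within 3 firings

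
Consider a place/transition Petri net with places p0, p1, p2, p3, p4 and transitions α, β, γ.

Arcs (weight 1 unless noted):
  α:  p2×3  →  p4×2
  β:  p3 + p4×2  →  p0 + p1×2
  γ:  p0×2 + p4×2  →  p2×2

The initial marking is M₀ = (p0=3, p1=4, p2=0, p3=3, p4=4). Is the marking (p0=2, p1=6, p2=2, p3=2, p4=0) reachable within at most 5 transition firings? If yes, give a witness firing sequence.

step 1: fire β:  (p0=3, p1=4, p2=0, p3=3, p4=4) → (p0=4, p1=6, p2=0, p3=2, p4=2)
step 2: fire γ:  (p0=4, p1=6, p2=0, p3=2, p4=2) → (p0=2, p1=6, p2=2, p3=2, p4=0)

YES — reachable via ⟨β, γ⟩ (2 firings)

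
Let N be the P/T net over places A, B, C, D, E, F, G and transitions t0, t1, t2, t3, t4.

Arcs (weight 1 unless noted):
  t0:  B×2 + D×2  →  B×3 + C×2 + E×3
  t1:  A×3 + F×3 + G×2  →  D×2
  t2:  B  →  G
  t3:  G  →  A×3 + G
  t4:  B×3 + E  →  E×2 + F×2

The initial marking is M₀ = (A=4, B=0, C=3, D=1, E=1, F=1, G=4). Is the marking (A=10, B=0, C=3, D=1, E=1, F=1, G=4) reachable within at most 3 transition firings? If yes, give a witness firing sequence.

YES — reachable via ⟨t3, t3⟩ (2 firings)

step 1: fire t3:  (A=4, B=0, C=3, D=1, E=1, F=1, G=4) → (A=7, B=0, C=3, D=1, E=1, F=1, G=4)
step 2: fire t3:  (A=7, B=0, C=3, D=1, E=1, F=1, G=4) → (A=10, B=0, C=3, D=1, E=1, F=1, G=4)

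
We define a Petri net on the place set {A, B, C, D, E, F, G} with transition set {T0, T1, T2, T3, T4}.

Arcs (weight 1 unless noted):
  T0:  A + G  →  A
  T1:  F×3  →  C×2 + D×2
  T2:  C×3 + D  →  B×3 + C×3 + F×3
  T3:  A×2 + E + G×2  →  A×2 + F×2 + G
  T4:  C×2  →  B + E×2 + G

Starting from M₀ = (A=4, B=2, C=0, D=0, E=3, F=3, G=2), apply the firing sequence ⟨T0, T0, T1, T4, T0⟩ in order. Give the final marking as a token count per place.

(A=4, B=3, C=0, D=2, E=5, F=0, G=0)

step 1: fire T0:  (A=4, B=2, C=0, D=0, E=3, F=3, G=2) → (A=4, B=2, C=0, D=0, E=3, F=3, G=1)
step 2: fire T0:  (A=4, B=2, C=0, D=0, E=3, F=3, G=1) → (A=4, B=2, C=0, D=0, E=3, F=3, G=0)
step 3: fire T1:  (A=4, B=2, C=0, D=0, E=3, F=3, G=0) → (A=4, B=2, C=2, D=2, E=3, F=0, G=0)
step 4: fire T4:  (A=4, B=2, C=2, D=2, E=3, F=0, G=0) → (A=4, B=3, C=0, D=2, E=5, F=0, G=1)
step 5: fire T0:  (A=4, B=3, C=0, D=2, E=5, F=0, G=1) → (A=4, B=3, C=0, D=2, E=5, F=0, G=0)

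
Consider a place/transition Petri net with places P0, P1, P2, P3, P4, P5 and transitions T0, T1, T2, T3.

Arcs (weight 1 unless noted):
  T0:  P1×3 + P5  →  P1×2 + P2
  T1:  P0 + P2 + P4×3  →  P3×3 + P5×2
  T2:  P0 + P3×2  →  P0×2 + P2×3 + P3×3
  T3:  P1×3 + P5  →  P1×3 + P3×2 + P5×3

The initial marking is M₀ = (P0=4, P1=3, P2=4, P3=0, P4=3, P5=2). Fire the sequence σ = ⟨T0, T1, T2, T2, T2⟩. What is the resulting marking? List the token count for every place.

(P0=6, P1=2, P2=13, P3=6, P4=0, P5=3)

step 1: fire T0:  (P0=4, P1=3, P2=4, P3=0, P4=3, P5=2) → (P0=4, P1=2, P2=5, P3=0, P4=3, P5=1)
step 2: fire T1:  (P0=4, P1=2, P2=5, P3=0, P4=3, P5=1) → (P0=3, P1=2, P2=4, P3=3, P4=0, P5=3)
step 3: fire T2:  (P0=3, P1=2, P2=4, P3=3, P4=0, P5=3) → (P0=4, P1=2, P2=7, P3=4, P4=0, P5=3)
step 4: fire T2:  (P0=4, P1=2, P2=7, P3=4, P4=0, P5=3) → (P0=5, P1=2, P2=10, P3=5, P4=0, P5=3)
step 5: fire T2:  (P0=5, P1=2, P2=10, P3=5, P4=0, P5=3) → (P0=6, P1=2, P2=13, P3=6, P4=0, P5=3)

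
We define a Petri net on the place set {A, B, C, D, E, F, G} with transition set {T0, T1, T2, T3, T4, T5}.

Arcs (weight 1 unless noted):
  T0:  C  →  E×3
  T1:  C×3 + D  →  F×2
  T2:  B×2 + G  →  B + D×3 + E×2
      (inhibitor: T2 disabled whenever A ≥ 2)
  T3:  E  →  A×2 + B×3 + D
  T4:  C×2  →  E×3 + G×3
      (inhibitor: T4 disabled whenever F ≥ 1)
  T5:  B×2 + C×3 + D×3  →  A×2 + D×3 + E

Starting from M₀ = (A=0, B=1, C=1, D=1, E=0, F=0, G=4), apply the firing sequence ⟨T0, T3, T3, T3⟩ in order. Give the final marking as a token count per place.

(A=6, B=10, C=0, D=4, E=0, F=0, G=4)

step 1: fire T0:  (A=0, B=1, C=1, D=1, E=0, F=0, G=4) → (A=0, B=1, C=0, D=1, E=3, F=0, G=4)
step 2: fire T3:  (A=0, B=1, C=0, D=1, E=3, F=0, G=4) → (A=2, B=4, C=0, D=2, E=2, F=0, G=4)
step 3: fire T3:  (A=2, B=4, C=0, D=2, E=2, F=0, G=4) → (A=4, B=7, C=0, D=3, E=1, F=0, G=4)
step 4: fire T3:  (A=4, B=7, C=0, D=3, E=1, F=0, G=4) → (A=6, B=10, C=0, D=4, E=0, F=0, G=4)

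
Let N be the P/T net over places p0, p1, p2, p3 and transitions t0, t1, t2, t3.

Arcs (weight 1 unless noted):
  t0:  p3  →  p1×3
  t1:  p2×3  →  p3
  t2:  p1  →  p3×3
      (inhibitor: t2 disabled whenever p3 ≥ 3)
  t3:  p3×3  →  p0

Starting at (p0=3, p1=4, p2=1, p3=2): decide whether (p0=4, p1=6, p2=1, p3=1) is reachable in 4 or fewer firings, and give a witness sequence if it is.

YES — reachable via ⟨t0, t2, t3⟩ (3 firings)

step 1: fire t0:  (p0=3, p1=4, p2=1, p3=2) → (p0=3, p1=7, p2=1, p3=1)
step 2: fire t2:  (p0=3, p1=7, p2=1, p3=1) → (p0=3, p1=6, p2=1, p3=4)
step 3: fire t3:  (p0=3, p1=6, p2=1, p3=4) → (p0=4, p1=6, p2=1, p3=1)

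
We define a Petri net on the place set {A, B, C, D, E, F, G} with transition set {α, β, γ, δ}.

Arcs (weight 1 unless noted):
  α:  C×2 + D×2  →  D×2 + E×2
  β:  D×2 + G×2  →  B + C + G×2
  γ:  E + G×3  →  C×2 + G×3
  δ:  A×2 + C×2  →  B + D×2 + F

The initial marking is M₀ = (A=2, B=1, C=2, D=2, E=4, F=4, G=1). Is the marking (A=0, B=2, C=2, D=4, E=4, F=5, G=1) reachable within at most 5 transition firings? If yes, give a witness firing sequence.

NO — not reachable within 5 firings

depth 0: 1 marking
depth 1: 3 markings reached so far
depth 2: 3 markings reached so far
(frontier empty at depth 2; search complete)
target is not among the 3 markings reachable within 5 steps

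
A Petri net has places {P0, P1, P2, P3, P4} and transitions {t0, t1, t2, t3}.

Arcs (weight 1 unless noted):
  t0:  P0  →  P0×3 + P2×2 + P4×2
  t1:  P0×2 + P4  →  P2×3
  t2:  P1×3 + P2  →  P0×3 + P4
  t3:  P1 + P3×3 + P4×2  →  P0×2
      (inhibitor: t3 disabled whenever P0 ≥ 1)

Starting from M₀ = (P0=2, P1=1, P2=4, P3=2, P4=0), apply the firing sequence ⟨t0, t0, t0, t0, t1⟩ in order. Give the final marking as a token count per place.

(P0=8, P1=1, P2=15, P3=2, P4=7)

step 1: fire t0:  (P0=2, P1=1, P2=4, P3=2, P4=0) → (P0=4, P1=1, P2=6, P3=2, P4=2)
step 2: fire t0:  (P0=4, P1=1, P2=6, P3=2, P4=2) → (P0=6, P1=1, P2=8, P3=2, P4=4)
step 3: fire t0:  (P0=6, P1=1, P2=8, P3=2, P4=4) → (P0=8, P1=1, P2=10, P3=2, P4=6)
step 4: fire t0:  (P0=8, P1=1, P2=10, P3=2, P4=6) → (P0=10, P1=1, P2=12, P3=2, P4=8)
step 5: fire t1:  (P0=10, P1=1, P2=12, P3=2, P4=8) → (P0=8, P1=1, P2=15, P3=2, P4=7)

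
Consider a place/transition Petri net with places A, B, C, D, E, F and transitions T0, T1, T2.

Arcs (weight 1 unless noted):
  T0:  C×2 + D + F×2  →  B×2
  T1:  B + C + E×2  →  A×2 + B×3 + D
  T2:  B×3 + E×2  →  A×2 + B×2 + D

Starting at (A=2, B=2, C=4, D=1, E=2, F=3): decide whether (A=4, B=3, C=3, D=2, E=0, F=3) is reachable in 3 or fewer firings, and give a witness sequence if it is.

depth 0: 1 marking
depth 1: 3 markings reached so far
depth 2: 5 markings reached so far
depth 3: 5 markings reached so far
(frontier empty at depth 3; search complete)
target is not among the 5 markings reachable within 3 steps

NO — not reachable within 3 firings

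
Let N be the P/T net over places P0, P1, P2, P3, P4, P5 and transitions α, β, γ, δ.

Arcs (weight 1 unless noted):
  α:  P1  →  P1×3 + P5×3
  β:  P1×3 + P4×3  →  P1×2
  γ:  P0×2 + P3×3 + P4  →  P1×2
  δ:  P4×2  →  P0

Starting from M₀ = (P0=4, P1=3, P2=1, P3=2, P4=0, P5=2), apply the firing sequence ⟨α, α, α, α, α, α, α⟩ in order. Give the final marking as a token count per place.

(P0=4, P1=17, P2=1, P3=2, P4=0, P5=23)

step 1: fire α:  (P0=4, P1=3, P2=1, P3=2, P4=0, P5=2) → (P0=4, P1=5, P2=1, P3=2, P4=0, P5=5)
step 2: fire α:  (P0=4, P1=5, P2=1, P3=2, P4=0, P5=5) → (P0=4, P1=7, P2=1, P3=2, P4=0, P5=8)
step 3: fire α:  (P0=4, P1=7, P2=1, P3=2, P4=0, P5=8) → (P0=4, P1=9, P2=1, P3=2, P4=0, P5=11)
step 4: fire α:  (P0=4, P1=9, P2=1, P3=2, P4=0, P5=11) → (P0=4, P1=11, P2=1, P3=2, P4=0, P5=14)
step 5: fire α:  (P0=4, P1=11, P2=1, P3=2, P4=0, P5=14) → (P0=4, P1=13, P2=1, P3=2, P4=0, P5=17)
step 6: fire α:  (P0=4, P1=13, P2=1, P3=2, P4=0, P5=17) → (P0=4, P1=15, P2=1, P3=2, P4=0, P5=20)
step 7: fire α:  (P0=4, P1=15, P2=1, P3=2, P4=0, P5=20) → (P0=4, P1=17, P2=1, P3=2, P4=0, P5=23)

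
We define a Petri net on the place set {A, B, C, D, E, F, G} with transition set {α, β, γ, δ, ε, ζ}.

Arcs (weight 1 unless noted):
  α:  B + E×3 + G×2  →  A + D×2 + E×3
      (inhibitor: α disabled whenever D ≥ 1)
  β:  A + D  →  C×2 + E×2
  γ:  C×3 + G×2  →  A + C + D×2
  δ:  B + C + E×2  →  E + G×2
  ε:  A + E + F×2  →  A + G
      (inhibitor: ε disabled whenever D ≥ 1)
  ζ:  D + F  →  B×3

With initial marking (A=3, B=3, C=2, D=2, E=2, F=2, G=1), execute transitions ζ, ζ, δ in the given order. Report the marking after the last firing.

(A=3, B=8, C=1, D=0, E=1, F=0, G=3)

step 1: fire ζ:  (A=3, B=3, C=2, D=2, E=2, F=2, G=1) → (A=3, B=6, C=2, D=1, E=2, F=1, G=1)
step 2: fire ζ:  (A=3, B=6, C=2, D=1, E=2, F=1, G=1) → (A=3, B=9, C=2, D=0, E=2, F=0, G=1)
step 3: fire δ:  (A=3, B=9, C=2, D=0, E=2, F=0, G=1) → (A=3, B=8, C=1, D=0, E=1, F=0, G=3)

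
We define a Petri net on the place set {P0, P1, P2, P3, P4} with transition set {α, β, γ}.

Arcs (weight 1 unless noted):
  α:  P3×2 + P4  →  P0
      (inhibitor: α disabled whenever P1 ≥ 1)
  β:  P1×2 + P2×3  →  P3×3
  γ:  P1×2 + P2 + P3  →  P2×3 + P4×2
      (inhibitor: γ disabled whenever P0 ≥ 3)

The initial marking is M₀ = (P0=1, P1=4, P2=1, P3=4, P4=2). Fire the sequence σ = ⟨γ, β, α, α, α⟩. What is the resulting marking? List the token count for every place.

step 1: fire γ:  (P0=1, P1=4, P2=1, P3=4, P4=2) → (P0=1, P1=2, P2=3, P3=3, P4=4)
step 2: fire β:  (P0=1, P1=2, P2=3, P3=3, P4=4) → (P0=1, P1=0, P2=0, P3=6, P4=4)
step 3: fire α:  (P0=1, P1=0, P2=0, P3=6, P4=4) → (P0=2, P1=0, P2=0, P3=4, P4=3)
step 4: fire α:  (P0=2, P1=0, P2=0, P3=4, P4=3) → (P0=3, P1=0, P2=0, P3=2, P4=2)
step 5: fire α:  (P0=3, P1=0, P2=0, P3=2, P4=2) → (P0=4, P1=0, P2=0, P3=0, P4=1)

(P0=4, P1=0, P2=0, P3=0, P4=1)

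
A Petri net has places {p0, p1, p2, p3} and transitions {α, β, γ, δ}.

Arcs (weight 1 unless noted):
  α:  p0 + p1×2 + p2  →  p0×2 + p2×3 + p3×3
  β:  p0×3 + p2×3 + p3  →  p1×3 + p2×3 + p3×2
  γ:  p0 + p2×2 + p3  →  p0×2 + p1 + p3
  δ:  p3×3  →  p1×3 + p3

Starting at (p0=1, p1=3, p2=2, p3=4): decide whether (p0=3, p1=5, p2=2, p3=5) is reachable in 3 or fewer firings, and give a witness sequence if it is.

YES — reachable via ⟨α, γ, δ⟩ (3 firings)

step 1: fire α:  (p0=1, p1=3, p2=2, p3=4) → (p0=2, p1=1, p2=4, p3=7)
step 2: fire γ:  (p0=2, p1=1, p2=4, p3=7) → (p0=3, p1=2, p2=2, p3=7)
step 3: fire δ:  (p0=3, p1=2, p2=2, p3=7) → (p0=3, p1=5, p2=2, p3=5)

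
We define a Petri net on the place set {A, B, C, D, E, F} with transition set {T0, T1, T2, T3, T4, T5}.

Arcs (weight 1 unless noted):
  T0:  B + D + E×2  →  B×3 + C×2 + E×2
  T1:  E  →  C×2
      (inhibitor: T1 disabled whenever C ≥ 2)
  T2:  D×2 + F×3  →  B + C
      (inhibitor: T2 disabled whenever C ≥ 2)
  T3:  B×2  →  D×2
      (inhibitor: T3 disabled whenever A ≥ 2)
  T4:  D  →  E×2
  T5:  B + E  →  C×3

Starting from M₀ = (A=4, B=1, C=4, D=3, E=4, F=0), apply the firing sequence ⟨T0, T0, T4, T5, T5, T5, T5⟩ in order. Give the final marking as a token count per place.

(A=4, B=1, C=20, D=0, E=2, F=0)

step 1: fire T0:  (A=4, B=1, C=4, D=3, E=4, F=0) → (A=4, B=3, C=6, D=2, E=4, F=0)
step 2: fire T0:  (A=4, B=3, C=6, D=2, E=4, F=0) → (A=4, B=5, C=8, D=1, E=4, F=0)
step 3: fire T4:  (A=4, B=5, C=8, D=1, E=4, F=0) → (A=4, B=5, C=8, D=0, E=6, F=0)
step 4: fire T5:  (A=4, B=5, C=8, D=0, E=6, F=0) → (A=4, B=4, C=11, D=0, E=5, F=0)
step 5: fire T5:  (A=4, B=4, C=11, D=0, E=5, F=0) → (A=4, B=3, C=14, D=0, E=4, F=0)
step 6: fire T5:  (A=4, B=3, C=14, D=0, E=4, F=0) → (A=4, B=2, C=17, D=0, E=3, F=0)
step 7: fire T5:  (A=4, B=2, C=17, D=0, E=3, F=0) → (A=4, B=1, C=20, D=0, E=2, F=0)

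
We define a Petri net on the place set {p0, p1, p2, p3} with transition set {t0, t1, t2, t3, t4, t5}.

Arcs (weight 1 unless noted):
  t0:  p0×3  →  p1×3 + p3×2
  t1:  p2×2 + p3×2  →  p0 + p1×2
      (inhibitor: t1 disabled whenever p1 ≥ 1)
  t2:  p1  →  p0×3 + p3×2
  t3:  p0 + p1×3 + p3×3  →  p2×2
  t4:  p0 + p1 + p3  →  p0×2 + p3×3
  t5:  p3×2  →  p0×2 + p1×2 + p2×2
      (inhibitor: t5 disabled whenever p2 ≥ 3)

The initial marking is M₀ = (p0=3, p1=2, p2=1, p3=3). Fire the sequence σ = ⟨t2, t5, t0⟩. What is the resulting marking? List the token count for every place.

step 1: fire t2:  (p0=3, p1=2, p2=1, p3=3) → (p0=6, p1=1, p2=1, p3=5)
step 2: fire t5:  (p0=6, p1=1, p2=1, p3=5) → (p0=8, p1=3, p2=3, p3=3)
step 3: fire t0:  (p0=8, p1=3, p2=3, p3=3) → (p0=5, p1=6, p2=3, p3=5)

(p0=5, p1=6, p2=3, p3=5)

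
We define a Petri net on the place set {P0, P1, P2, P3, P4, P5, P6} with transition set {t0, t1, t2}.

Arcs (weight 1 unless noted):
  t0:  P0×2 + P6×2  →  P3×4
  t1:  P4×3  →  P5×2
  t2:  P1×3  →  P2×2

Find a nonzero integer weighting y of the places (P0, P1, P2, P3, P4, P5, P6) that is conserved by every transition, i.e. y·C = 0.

Incidence matrix C (rows=places, cols=transitions):
       t0   t1   t2
   P0  -2    0    0
   P1   0    0   -3
   P2   0    0    2
   P3   4    0    0
   P4   0   -3    0
   P5   0    2    0
   P6  -2    0    0

Candidate y = [0, 2, 3, 0, 0, 0, 0]; check y·C column-wise:
  col t0: 0·-2 + 2·0 + 3·0 + 0·4 + 0·-2 = 0
  col t1: 2·0 + 3·0 + 0·-3 + 0·2 = 0
  col t2: 2·-3 + 3·2 = 0

y = (P0:0, P1:2, P2:3, P3:0, P4:0, P5:0, P6:0)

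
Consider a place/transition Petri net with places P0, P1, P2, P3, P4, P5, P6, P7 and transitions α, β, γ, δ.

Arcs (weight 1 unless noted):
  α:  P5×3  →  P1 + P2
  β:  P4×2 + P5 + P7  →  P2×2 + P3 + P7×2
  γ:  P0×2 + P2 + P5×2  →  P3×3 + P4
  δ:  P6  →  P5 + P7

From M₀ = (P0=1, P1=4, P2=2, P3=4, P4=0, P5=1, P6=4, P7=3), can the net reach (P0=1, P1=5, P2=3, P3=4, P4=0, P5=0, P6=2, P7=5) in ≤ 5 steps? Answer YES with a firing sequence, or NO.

YES — reachable via ⟨δ, δ, α⟩ (3 firings)

step 1: fire δ:  (P0=1, P1=4, P2=2, P3=4, P4=0, P5=1, P6=4, P7=3) → (P0=1, P1=4, P2=2, P3=4, P4=0, P5=2, P6=3, P7=4)
step 2: fire δ:  (P0=1, P1=4, P2=2, P3=4, P4=0, P5=2, P6=3, P7=4) → (P0=1, P1=4, P2=2, P3=4, P4=0, P5=3, P6=2, P7=5)
step 3: fire α:  (P0=1, P1=4, P2=2, P3=4, P4=0, P5=3, P6=2, P7=5) → (P0=1, P1=5, P2=3, P3=4, P4=0, P5=0, P6=2, P7=5)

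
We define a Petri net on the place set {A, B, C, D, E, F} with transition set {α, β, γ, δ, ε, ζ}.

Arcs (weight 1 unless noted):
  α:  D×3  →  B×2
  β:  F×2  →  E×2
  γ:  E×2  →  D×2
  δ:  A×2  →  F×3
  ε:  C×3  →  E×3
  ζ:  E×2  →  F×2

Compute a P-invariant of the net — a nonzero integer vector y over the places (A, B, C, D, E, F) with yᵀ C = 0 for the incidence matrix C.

y = (A:3, B:3, C:2, D:2, E:2, F:2)

Incidence matrix C (rows=places, cols=transitions):
        α    β    γ    δ    ε    ζ
    A   0    0    0   -2    0    0
    B   2    0    0    0    0    0
    C   0    0    0    0   -3    0
    D  -3    0    2    0    0    0
    E   0    2   -2    0    3   -2
    F   0   -2    0    3    0    2

Candidate y = [3, 3, 2, 2, 2, 2]; check y·C column-wise:
  col α: 3·0 + 3·2 + 2·0 + 2·-3 + 2·0 + 2·0 = 0
  col β: 3·0 + 3·0 + 2·0 + 2·0 + 2·2 + 2·-2 = 0
  col γ: 3·0 + 3·0 + 2·0 + 2·2 + 2·-2 + 2·0 = 0
  col δ: 3·-2 + 3·0 + 2·0 + 2·0 + 2·0 + 2·3 = 0
  col ε: 3·0 + 3·0 + 2·-3 + 2·0 + 2·3 + 2·0 = 0
  col ζ: 3·0 + 3·0 + 2·0 + 2·0 + 2·-2 + 2·2 = 0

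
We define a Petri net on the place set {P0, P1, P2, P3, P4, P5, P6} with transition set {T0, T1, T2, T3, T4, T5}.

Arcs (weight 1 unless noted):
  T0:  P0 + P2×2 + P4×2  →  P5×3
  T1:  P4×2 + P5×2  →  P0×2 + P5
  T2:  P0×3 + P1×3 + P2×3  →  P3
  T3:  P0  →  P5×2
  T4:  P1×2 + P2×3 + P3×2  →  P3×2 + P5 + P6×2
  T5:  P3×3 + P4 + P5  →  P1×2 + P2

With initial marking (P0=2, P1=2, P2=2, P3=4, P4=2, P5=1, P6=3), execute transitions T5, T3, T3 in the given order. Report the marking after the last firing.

(P0=0, P1=4, P2=3, P3=1, P4=1, P5=4, P6=3)

step 1: fire T5:  (P0=2, P1=2, P2=2, P3=4, P4=2, P5=1, P6=3) → (P0=2, P1=4, P2=3, P3=1, P4=1, P5=0, P6=3)
step 2: fire T3:  (P0=2, P1=4, P2=3, P3=1, P4=1, P5=0, P6=3) → (P0=1, P1=4, P2=3, P3=1, P4=1, P5=2, P6=3)
step 3: fire T3:  (P0=1, P1=4, P2=3, P3=1, P4=1, P5=2, P6=3) → (P0=0, P1=4, P2=3, P3=1, P4=1, P5=4, P6=3)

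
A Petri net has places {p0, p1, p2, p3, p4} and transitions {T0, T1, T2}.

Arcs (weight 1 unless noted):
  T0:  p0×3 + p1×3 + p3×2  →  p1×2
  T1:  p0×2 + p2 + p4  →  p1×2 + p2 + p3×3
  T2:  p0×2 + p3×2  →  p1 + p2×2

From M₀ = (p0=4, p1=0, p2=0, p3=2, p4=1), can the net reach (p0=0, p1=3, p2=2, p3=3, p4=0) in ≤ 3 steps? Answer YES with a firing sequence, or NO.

YES — reachable via ⟨T2, T1⟩ (2 firings)

step 1: fire T2:  (p0=4, p1=0, p2=0, p3=2, p4=1) → (p0=2, p1=1, p2=2, p3=0, p4=1)
step 2: fire T1:  (p0=2, p1=1, p2=2, p3=0, p4=1) → (p0=0, p1=3, p2=2, p3=3, p4=0)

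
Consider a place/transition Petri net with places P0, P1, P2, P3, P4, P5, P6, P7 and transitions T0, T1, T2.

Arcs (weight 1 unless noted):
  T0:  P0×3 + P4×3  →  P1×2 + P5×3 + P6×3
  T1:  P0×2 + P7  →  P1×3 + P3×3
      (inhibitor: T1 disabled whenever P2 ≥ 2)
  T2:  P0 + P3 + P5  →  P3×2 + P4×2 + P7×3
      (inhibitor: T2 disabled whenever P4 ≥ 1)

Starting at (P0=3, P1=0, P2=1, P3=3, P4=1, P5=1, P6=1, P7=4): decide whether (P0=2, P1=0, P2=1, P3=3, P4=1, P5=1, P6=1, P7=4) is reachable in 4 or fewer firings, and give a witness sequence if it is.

NO — not reachable within 4 firings

depth 0: 1 marking
depth 1: 2 markings reached so far
depth 2: 2 markings reached so far
(frontier empty at depth 2; search complete)
target is not among the 2 markings reachable within 4 steps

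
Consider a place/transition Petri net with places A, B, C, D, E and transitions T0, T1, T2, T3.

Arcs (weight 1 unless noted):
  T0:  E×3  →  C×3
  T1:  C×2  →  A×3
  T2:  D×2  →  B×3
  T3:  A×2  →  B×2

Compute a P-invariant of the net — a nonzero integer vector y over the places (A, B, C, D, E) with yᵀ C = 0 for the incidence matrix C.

Incidence matrix C (rows=places, cols=transitions):
       T0   T1   T2   T3
    A   0    3    0   -2
    B   0    0    3    2
    C   3   -2    0    0
    D   0    0   -2    0
    E  -3    0    0    0

Candidate y = [2, 2, 3, 3, 3]; check y·C column-wise:
  col T0: 2·0 + 2·0 + 3·3 + 3·0 + 3·-3 = 0
  col T1: 2·3 + 2·0 + 3·-2 + 3·0 + 3·0 = 0
  col T2: 2·0 + 2·3 + 3·0 + 3·-2 + 3·0 = 0
  col T3: 2·-2 + 2·2 + 3·0 + 3·0 + 3·0 = 0

y = (A:2, B:2, C:3, D:3, E:3)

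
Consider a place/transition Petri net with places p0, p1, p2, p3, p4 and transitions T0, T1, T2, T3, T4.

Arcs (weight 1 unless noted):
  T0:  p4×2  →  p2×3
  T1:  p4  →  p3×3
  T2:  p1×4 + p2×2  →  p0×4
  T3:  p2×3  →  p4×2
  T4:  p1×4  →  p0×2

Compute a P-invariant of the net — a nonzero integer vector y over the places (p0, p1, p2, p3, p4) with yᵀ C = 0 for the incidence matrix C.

Incidence matrix C (rows=places, cols=transitions):
       T0   T1   T2   T3   T4
   p0   0    0    4    0    2
   p1   0    0   -4    0   -4
   p2   3    0   -2   -3    0
   p3   0    3    0    0    0
   p4  -2   -1    0    2    0

Candidate y = [2, 1, 2, 1, 3]; check y·C column-wise:
  col T0: 2·0 + 1·0 + 2·3 + 1·0 + 3·-2 = 0
  col T1: 2·0 + 1·0 + 2·0 + 1·3 + 3·-1 = 0
  col T2: 2·4 + 1·-4 + 2·-2 + 1·0 + 3·0 = 0
  col T3: 2·0 + 1·0 + 2·-3 + 1·0 + 3·2 = 0
  col T4: 2·2 + 1·-4 + 2·0 + 1·0 + 3·0 = 0

y = (p0:2, p1:1, p2:2, p3:1, p4:3)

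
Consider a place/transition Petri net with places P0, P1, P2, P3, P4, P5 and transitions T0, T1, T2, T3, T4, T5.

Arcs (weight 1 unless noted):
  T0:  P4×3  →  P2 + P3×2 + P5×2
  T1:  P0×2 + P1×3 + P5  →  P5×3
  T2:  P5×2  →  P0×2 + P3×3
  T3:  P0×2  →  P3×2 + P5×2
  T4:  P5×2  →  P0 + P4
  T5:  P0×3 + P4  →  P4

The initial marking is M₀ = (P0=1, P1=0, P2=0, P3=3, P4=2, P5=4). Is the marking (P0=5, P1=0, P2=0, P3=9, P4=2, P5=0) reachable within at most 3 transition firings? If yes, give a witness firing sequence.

YES — reachable via ⟨T2, T2⟩ (2 firings)

step 1: fire T2:  (P0=1, P1=0, P2=0, P3=3, P4=2, P5=4) → (P0=3, P1=0, P2=0, P3=6, P4=2, P5=2)
step 2: fire T2:  (P0=3, P1=0, P2=0, P3=6, P4=2, P5=2) → (P0=5, P1=0, P2=0, P3=9, P4=2, P5=0)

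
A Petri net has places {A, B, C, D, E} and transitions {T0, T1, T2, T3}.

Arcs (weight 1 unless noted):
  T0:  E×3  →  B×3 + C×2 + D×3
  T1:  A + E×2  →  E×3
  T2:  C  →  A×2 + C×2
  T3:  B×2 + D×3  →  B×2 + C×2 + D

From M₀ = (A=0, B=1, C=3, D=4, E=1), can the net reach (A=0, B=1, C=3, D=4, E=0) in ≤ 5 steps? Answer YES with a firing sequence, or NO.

depth 0: 1 marking
depth 1: 2 markings reached so far
depth 2: 3 markings reached so far
depth 3: 4 markings reached so far
depth 4: 5 markings reached so far
depth 5: 6 markings reached so far
target is not among the 6 markings reachable within 5 steps

NO — not reachable within 5 firings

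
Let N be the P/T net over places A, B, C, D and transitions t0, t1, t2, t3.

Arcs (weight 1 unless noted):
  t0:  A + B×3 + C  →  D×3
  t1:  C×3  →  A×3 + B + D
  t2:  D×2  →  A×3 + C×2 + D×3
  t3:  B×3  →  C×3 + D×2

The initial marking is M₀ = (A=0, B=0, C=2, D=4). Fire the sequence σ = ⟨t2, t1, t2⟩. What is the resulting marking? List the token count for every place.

step 1: fire t2:  (A=0, B=0, C=2, D=4) → (A=3, B=0, C=4, D=5)
step 2: fire t1:  (A=3, B=0, C=4, D=5) → (A=6, B=1, C=1, D=6)
step 3: fire t2:  (A=6, B=1, C=1, D=6) → (A=9, B=1, C=3, D=7)

(A=9, B=1, C=3, D=7)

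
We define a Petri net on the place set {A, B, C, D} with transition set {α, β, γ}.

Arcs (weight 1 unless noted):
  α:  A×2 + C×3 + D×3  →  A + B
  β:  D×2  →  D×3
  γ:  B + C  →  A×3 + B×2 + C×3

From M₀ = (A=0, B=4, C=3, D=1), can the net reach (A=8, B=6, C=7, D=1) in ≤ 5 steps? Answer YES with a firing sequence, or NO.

depth 0: 1 marking
depth 1: 2 markings reached so far
depth 2: 3 markings reached so far
depth 3: 4 markings reached so far
depth 4: 5 markings reached so far
depth 5: 6 markings reached so far
target is not among the 6 markings reachable within 5 steps

NO — not reachable within 5 firings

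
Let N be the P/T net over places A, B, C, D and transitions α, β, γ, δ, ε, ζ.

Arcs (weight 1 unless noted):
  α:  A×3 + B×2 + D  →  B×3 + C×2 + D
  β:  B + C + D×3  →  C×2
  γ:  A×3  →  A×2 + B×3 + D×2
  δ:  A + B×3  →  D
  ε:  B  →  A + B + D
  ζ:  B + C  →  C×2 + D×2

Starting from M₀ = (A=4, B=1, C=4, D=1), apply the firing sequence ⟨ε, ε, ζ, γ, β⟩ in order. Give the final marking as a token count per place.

step 1: fire ε:  (A=4, B=1, C=4, D=1) → (A=5, B=1, C=4, D=2)
step 2: fire ε:  (A=5, B=1, C=4, D=2) → (A=6, B=1, C=4, D=3)
step 3: fire ζ:  (A=6, B=1, C=4, D=3) → (A=6, B=0, C=5, D=5)
step 4: fire γ:  (A=6, B=0, C=5, D=5) → (A=5, B=3, C=5, D=7)
step 5: fire β:  (A=5, B=3, C=5, D=7) → (A=5, B=2, C=6, D=4)

(A=5, B=2, C=6, D=4)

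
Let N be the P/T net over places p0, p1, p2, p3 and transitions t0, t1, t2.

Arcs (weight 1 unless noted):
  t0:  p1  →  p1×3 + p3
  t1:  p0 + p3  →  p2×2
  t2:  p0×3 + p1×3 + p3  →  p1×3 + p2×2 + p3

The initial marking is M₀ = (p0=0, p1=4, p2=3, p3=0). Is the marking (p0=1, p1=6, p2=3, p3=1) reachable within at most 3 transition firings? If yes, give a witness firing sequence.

depth 0: 1 marking
depth 1: 2 markings reached so far
depth 2: 3 markings reached so far
depth 3: 4 markings reached so far
target is not among the 4 markings reachable within 3 steps

NO — not reachable within 3 firings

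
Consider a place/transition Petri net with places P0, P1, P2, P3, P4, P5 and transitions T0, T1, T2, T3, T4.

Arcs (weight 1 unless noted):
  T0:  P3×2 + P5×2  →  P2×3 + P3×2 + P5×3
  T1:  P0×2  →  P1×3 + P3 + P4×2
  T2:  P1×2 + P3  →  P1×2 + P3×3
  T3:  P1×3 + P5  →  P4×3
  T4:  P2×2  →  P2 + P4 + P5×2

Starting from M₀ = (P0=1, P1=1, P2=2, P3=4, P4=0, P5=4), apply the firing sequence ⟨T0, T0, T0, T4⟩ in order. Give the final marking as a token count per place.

step 1: fire T0:  (P0=1, P1=1, P2=2, P3=4, P4=0, P5=4) → (P0=1, P1=1, P2=5, P3=4, P4=0, P5=5)
step 2: fire T0:  (P0=1, P1=1, P2=5, P3=4, P4=0, P5=5) → (P0=1, P1=1, P2=8, P3=4, P4=0, P5=6)
step 3: fire T0:  (P0=1, P1=1, P2=8, P3=4, P4=0, P5=6) → (P0=1, P1=1, P2=11, P3=4, P4=0, P5=7)
step 4: fire T4:  (P0=1, P1=1, P2=11, P3=4, P4=0, P5=7) → (P0=1, P1=1, P2=10, P3=4, P4=1, P5=9)

(P0=1, P1=1, P2=10, P3=4, P4=1, P5=9)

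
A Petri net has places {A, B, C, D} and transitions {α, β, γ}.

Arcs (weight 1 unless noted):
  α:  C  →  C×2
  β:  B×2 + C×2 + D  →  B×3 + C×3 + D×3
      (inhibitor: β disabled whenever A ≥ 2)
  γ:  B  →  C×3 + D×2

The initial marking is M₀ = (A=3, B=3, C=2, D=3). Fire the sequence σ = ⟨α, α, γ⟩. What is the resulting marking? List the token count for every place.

(A=3, B=2, C=7, D=5)

step 1: fire α:  (A=3, B=3, C=2, D=3) → (A=3, B=3, C=3, D=3)
step 2: fire α:  (A=3, B=3, C=3, D=3) → (A=3, B=3, C=4, D=3)
step 3: fire γ:  (A=3, B=3, C=4, D=3) → (A=3, B=2, C=7, D=5)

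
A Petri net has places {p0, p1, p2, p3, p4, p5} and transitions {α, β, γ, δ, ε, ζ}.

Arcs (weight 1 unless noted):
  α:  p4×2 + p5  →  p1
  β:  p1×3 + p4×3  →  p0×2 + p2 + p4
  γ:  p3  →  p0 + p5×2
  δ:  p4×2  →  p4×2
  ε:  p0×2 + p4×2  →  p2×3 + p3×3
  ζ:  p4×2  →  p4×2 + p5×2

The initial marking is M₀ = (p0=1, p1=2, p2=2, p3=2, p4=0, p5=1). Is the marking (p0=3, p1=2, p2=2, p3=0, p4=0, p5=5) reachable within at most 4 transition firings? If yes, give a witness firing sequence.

YES — reachable via ⟨γ, γ⟩ (2 firings)

step 1: fire γ:  (p0=1, p1=2, p2=2, p3=2, p4=0, p5=1) → (p0=2, p1=2, p2=2, p3=1, p4=0, p5=3)
step 2: fire γ:  (p0=2, p1=2, p2=2, p3=1, p4=0, p5=3) → (p0=3, p1=2, p2=2, p3=0, p4=0, p5=5)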